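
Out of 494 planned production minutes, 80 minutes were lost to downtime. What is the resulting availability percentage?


Formula: Availability = (Planned Time - Downtime) / Planned Time * 100
Uptime = 494 - 80 = 414 min
Availability = 414 / 494 * 100 = 83.8%

83.8%


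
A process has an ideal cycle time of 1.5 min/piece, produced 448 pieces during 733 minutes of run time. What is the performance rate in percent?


Formula: Performance = (Ideal CT * Total Count) / Run Time * 100
Ideal output time = 1.5 * 448 = 672.0 min
Performance = 672.0 / 733 * 100 = 91.7%

91.7%


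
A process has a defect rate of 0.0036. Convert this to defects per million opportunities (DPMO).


DPMO = defect_rate * 1000000 = 0.0036 * 1000000

3600


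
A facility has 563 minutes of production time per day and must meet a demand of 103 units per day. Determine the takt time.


Formula: Takt Time = Available Production Time / Customer Demand
Takt = 563 min/day / 103 units/day
Takt = 5.47 min/unit

5.47 min/unit


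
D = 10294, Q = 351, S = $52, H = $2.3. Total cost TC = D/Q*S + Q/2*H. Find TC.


TC = 10294/351 * 52 + 351/2 * 2.3

$1928.69


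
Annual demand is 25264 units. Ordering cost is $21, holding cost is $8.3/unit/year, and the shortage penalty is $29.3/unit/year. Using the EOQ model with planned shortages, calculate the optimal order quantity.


Formula: EOQ* = sqrt(2DS/H) * sqrt((H+P)/P)
Base EOQ = sqrt(2*25264*21/8.3) = 357.55 units
Correction = sqrt((8.3+29.3)/29.3) = 1.13282
EOQ* = 357.55 * 1.13282 = 405.0 units

405.0 units


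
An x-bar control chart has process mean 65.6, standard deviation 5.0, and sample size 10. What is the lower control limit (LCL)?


LCL = 65.6 - 3 * 5.0 / sqrt(10)

60.86


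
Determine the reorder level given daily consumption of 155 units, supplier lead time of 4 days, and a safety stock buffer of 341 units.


Formula: ROP = (Daily Demand * Lead Time) + Safety Stock
Demand during lead time = 155 * 4 = 620 units
ROP = 620 + 341 = 961 units

961 units


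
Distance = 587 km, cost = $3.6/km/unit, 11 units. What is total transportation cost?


TC = dist * cost * units = 587 * 3.6 * 11 = $23245.20

$23245.20


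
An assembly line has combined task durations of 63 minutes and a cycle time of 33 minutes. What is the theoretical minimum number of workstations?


Formula: N_min = ceil(Sum of Task Times / Cycle Time)
N_min = ceil(63 min / 33 min) = ceil(1.9091)
N_min = 2 stations

2


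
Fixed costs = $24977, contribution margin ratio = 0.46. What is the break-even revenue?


Formula: BER = Fixed Costs / Contribution Margin Ratio
BER = $24977 / 0.46
BER = $54297.83 (to the nearest cent)

$54297.83


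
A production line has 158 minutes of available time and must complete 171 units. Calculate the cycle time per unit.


Formula: CT = Available Time / Number of Units
CT = 158 min / 171 units
CT = 0.92 min/unit

0.92 min/unit


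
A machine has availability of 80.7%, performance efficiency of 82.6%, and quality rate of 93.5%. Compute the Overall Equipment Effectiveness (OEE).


Formula: OEE = Availability * Performance * Quality / 10000
A * P = 80.7% * 82.6% / 100 = 66.66%
OEE = 66.66% * 93.5% / 100 = 62.3%

62.3%


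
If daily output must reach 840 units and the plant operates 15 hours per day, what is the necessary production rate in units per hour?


Formula: Production Rate = Daily Demand / Available Hours
Rate = 840 units/day / 15 hours/day
Rate = 56.0 units/hour

56.0 units/hour


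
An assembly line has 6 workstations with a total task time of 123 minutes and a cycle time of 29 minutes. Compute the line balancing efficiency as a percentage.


Formula: Efficiency = Sum of Task Times / (N_stations * CT) * 100
Total station capacity = 6 stations * 29 min = 174 min
Efficiency = 123 / 174 * 100 = 70.7%

70.7%


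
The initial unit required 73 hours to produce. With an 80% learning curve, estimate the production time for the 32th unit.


Formula: T_n = T_1 * (learning_rate)^(log2(n)) where learning_rate = rate/100
Doublings = log2(32) = 5
T_n = 73 * 0.8^5
T_n = 73 * 0.3277 = 23.9 hours

23.9 hours


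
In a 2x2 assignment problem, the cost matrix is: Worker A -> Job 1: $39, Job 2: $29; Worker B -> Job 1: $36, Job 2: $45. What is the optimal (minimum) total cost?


Option 1: A->1 + B->2 = $39 + $45 = $84
Option 2: A->2 + B->1 = $29 + $36 = $65
Min cost = min($84, $65) = $65

$65


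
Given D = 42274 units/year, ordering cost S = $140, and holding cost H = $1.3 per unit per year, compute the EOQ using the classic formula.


Formula: EOQ = sqrt(2 * D * S / H)
Numerator: 2 * 42274 * 140 = 11836720
2DS/H = 11836720 / 1.3 = 9105169.2
EOQ = sqrt(9105169.2) = 3017.5 units

3017.5 units


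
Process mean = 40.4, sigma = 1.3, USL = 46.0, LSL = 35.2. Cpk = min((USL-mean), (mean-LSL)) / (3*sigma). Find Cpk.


Cpu = (46.0 - 40.4) / (3 * 1.3) = 1.44
Cpl = (40.4 - 35.2) / (3 * 1.3) = 1.33
Cpk = min(1.44, 1.33) = 1.33

1.33


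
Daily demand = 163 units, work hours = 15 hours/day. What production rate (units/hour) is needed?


Formula: Production Rate = Daily Demand / Available Hours
Rate = 163 units/day / 15 hours/day
Rate = 10.9 units/hour

10.9 units/hour


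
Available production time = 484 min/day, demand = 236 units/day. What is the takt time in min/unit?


Formula: Takt Time = Available Production Time / Customer Demand
Takt = 484 min/day / 236 units/day
Takt = 2.05 min/unit

2.05 min/unit


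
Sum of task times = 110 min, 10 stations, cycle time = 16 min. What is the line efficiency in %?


Formula: Efficiency = Sum of Task Times / (N_stations * CT) * 100
Total station capacity = 10 stations * 16 min = 160 min
Efficiency = 110 / 160 * 100 = 68.8%

68.8%


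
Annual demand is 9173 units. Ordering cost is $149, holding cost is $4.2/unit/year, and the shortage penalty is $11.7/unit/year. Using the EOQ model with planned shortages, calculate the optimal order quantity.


Formula: EOQ* = sqrt(2DS/H) * sqrt((H+P)/P)
Base EOQ = sqrt(2*9173*149/4.2) = 806.75 units
Correction = sqrt((4.2+11.7)/11.7) = 1.16575
EOQ* = 806.75 * 1.16575 = 940.5 units

940.5 units


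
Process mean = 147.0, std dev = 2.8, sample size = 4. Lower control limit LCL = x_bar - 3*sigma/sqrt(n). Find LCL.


LCL = 147.0 - 3 * 2.8 / sqrt(4)

142.8


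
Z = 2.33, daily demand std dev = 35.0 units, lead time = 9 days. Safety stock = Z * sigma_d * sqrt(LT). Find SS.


Formula: SS = z * sigma_d * sqrt(LT)
sqrt(LT) = sqrt(9) = 3.0
SS = 2.33 * 35.0 * 3.0
SS = 244.7 units

244.7 units


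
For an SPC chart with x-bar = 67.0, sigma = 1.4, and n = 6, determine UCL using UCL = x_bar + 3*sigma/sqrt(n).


UCL = 67.0 + 3 * 1.4 / sqrt(6)

68.71


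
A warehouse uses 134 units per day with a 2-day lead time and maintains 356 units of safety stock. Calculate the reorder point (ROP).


Formula: ROP = (Daily Demand * Lead Time) + Safety Stock
Demand during lead time = 134 * 2 = 268 units
ROP = 268 + 356 = 624 units

624 units


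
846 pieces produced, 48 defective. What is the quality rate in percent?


Formula: Quality Rate = Good Pieces / Total Pieces * 100
Good pieces = 846 - 48 = 798
QR = 798 / 846 * 100 = 94.3%

94.3%


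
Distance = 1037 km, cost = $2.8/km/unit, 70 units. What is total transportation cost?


TC = dist * cost * units = 1037 * 2.8 * 70 = $203252.00

$203252.00


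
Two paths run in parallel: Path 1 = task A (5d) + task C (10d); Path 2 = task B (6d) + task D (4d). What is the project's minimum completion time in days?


Path 1 = 5 + 10 = 15 days
Path 2 = 6 + 4 = 10 days
Duration = max(15, 10) = 15 days

15 days


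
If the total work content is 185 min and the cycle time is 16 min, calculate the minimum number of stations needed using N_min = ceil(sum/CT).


Formula: N_min = ceil(Sum of Task Times / Cycle Time)
N_min = ceil(185 min / 16 min) = ceil(11.5625)
N_min = 12 stations

12


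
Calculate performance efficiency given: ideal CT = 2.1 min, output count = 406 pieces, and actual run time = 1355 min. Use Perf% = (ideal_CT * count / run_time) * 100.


Formula: Performance = (Ideal CT * Total Count) / Run Time * 100
Ideal output time = 2.1 * 406 = 852.6 min
Performance = 852.6 / 1355 * 100 = 62.9%

62.9%


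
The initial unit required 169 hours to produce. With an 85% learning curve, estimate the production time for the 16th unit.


Formula: T_n = T_1 * (learning_rate)^(log2(n)) where learning_rate = rate/100
Doublings = log2(16) = 4
T_n = 169 * 0.85^4
T_n = 169 * 0.522 = 88.2 hours

88.2 hours


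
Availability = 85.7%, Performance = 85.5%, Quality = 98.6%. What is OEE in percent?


Formula: OEE = Availability * Performance * Quality / 10000
A * P = 85.7% * 85.5% / 100 = 73.27%
OEE = 73.27% * 98.6% / 100 = 72.2%

72.2%


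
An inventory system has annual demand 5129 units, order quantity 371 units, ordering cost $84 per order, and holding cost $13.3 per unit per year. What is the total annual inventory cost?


TC = 5129/371 * 84 + 371/2 * 13.3

$3628.43


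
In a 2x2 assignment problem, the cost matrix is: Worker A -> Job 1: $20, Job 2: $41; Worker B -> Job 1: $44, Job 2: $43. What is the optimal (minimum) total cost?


Option 1: A->1 + B->2 = $20 + $43 = $63
Option 2: A->2 + B->1 = $41 + $44 = $85
Min cost = min($63, $85) = $63

$63


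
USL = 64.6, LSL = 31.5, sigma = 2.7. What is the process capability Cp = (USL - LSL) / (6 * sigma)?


Cp = (64.6 - 31.5) / (6 * 2.7)

2.04


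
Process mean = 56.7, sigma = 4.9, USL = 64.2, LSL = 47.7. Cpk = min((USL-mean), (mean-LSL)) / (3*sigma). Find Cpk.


Cpu = (64.2 - 56.7) / (3 * 4.9) = 0.51
Cpl = (56.7 - 47.7) / (3 * 4.9) = 0.61
Cpk = min(0.51, 0.61) = 0.51

0.51


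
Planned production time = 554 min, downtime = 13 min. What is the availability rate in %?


Formula: Availability = (Planned Time - Downtime) / Planned Time * 100
Uptime = 554 - 13 = 541 min
Availability = 541 / 554 * 100 = 97.7%

97.7%


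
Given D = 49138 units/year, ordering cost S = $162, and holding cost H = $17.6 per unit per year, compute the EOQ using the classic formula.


Formula: EOQ = sqrt(2 * D * S / H)
Numerator: 2 * 49138 * 162 = 15920712
2DS/H = 15920712 / 17.6 = 904585.9
EOQ = sqrt(904585.9) = 951.1 units

951.1 units


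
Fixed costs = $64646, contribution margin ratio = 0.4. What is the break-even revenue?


Formula: BER = Fixed Costs / Contribution Margin Ratio
BER = $64646 / 0.4
BER = $161615.00 (to the nearest cent)

$161615.00


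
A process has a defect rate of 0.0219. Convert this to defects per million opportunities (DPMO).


DPMO = defect_rate * 1000000 = 0.0219 * 1000000

21900


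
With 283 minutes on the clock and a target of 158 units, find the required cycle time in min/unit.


Formula: CT = Available Time / Number of Units
CT = 283 min / 158 units
CT = 1.79 min/unit

1.79 min/unit


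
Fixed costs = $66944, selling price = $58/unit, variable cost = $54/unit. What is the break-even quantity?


Formula: BEQ = Fixed Costs / (Price - Variable Cost)
Contribution margin = $58 - $54 = $4/unit
BEQ = ceil($66944 / $4/unit) = ceil(16736.0) = 16736 units

16736 units


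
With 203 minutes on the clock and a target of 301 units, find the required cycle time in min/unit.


Formula: CT = Available Time / Number of Units
CT = 203 min / 301 units
CT = 0.67 min/unit

0.67 min/unit


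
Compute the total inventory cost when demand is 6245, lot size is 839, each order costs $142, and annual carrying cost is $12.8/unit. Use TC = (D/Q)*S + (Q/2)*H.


TC = 6245/839 * 142 + 839/2 * 12.8

$6426.56


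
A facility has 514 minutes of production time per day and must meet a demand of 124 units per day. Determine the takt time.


Formula: Takt Time = Available Production Time / Customer Demand
Takt = 514 min/day / 124 units/day
Takt = 4.15 min/unit

4.15 min/unit


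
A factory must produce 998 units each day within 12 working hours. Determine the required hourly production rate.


Formula: Production Rate = Daily Demand / Available Hours
Rate = 998 units/day / 12 hours/day
Rate = 83.2 units/hour

83.2 units/hour


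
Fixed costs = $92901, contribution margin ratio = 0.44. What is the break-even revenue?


Formula: BER = Fixed Costs / Contribution Margin Ratio
BER = $92901 / 0.44
BER = $211138.64 (to the nearest cent)

$211138.64


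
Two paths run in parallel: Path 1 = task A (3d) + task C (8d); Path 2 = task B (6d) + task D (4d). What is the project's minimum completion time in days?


Path 1 = 3 + 8 = 11 days
Path 2 = 6 + 4 = 10 days
Duration = max(11, 10) = 11 days

11 days


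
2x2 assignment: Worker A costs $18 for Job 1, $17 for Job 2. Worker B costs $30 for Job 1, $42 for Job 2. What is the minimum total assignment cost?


Option 1: A->1 + B->2 = $18 + $42 = $60
Option 2: A->2 + B->1 = $17 + $30 = $47
Min cost = min($60, $47) = $47

$47


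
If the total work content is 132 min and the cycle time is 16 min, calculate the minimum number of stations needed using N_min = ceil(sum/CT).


Formula: N_min = ceil(Sum of Task Times / Cycle Time)
N_min = ceil(132 min / 16 min) = ceil(8.25)
N_min = 9 stations

9


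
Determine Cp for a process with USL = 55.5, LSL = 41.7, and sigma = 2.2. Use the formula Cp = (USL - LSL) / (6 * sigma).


Cp = (55.5 - 41.7) / (6 * 2.2)

1.05


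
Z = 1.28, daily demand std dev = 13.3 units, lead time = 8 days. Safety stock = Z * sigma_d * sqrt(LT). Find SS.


Formula: SS = z * sigma_d * sqrt(LT)
sqrt(LT) = sqrt(8) = 2.8284
SS = 1.28 * 13.3 * 2.8284
SS = 48.2 units

48.2 units


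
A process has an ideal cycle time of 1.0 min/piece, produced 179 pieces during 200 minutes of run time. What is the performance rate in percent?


Formula: Performance = (Ideal CT * Total Count) / Run Time * 100
Ideal output time = 1.0 * 179 = 179.0 min
Performance = 179.0 / 200 * 100 = 89.5%

89.5%


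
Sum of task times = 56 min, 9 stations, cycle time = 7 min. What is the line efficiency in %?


Formula: Efficiency = Sum of Task Times / (N_stations * CT) * 100
Total station capacity = 9 stations * 7 min = 63 min
Efficiency = 56 / 63 * 100 = 88.9%

88.9%


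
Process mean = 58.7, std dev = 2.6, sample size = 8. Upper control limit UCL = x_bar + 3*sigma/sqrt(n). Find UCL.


UCL = 58.7 + 3 * 2.6 / sqrt(8)

61.46


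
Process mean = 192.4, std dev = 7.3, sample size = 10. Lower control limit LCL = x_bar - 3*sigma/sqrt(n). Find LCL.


LCL = 192.4 - 3 * 7.3 / sqrt(10)

185.47


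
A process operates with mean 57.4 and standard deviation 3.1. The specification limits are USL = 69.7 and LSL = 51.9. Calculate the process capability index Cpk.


Cpu = (69.7 - 57.4) / (3 * 3.1) = 1.32
Cpl = (57.4 - 51.9) / (3 * 3.1) = 0.59
Cpk = min(1.32, 0.59) = 0.59

0.59


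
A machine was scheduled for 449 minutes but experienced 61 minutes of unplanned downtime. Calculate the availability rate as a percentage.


Formula: Availability = (Planned Time - Downtime) / Planned Time * 100
Uptime = 449 - 61 = 388 min
Availability = 388 / 449 * 100 = 86.4%

86.4%


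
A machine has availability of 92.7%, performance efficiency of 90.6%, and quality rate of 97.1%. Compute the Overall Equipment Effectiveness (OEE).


Formula: OEE = Availability * Performance * Quality / 10000
A * P = 92.7% * 90.6% / 100 = 83.99%
OEE = 83.99% * 97.1% / 100 = 81.6%

81.6%


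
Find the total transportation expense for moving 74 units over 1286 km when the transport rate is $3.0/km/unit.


TC = dist * cost * units = 1286 * 3.0 * 74 = $285492.00

$285492.00


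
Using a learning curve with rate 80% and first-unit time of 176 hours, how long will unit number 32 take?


Formula: T_n = T_1 * (learning_rate)^(log2(n)) where learning_rate = rate/100
Doublings = log2(32) = 5
T_n = 176 * 0.8^5
T_n = 176 * 0.3277 = 57.7 hours

57.7 hours


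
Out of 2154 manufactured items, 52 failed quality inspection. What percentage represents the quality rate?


Formula: Quality Rate = Good Pieces / Total Pieces * 100
Good pieces = 2154 - 52 = 2102
QR = 2102 / 2154 * 100 = 97.6%

97.6%


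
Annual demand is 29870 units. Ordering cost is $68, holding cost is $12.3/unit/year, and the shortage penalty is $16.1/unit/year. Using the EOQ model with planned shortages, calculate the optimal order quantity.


Formula: EOQ* = sqrt(2DS/H) * sqrt((H+P)/P)
Base EOQ = sqrt(2*29870*68/12.3) = 574.69 units
Correction = sqrt((12.3+16.1)/16.1) = 1.32815
EOQ* = 574.69 * 1.32815 = 763.3 units

763.3 units


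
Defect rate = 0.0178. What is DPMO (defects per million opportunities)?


DPMO = defect_rate * 1000000 = 0.0178 * 1000000

17800


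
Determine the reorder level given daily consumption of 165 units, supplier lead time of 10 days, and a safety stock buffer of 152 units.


Formula: ROP = (Daily Demand * Lead Time) + Safety Stock
Demand during lead time = 165 * 10 = 1650 units
ROP = 1650 + 152 = 1802 units

1802 units


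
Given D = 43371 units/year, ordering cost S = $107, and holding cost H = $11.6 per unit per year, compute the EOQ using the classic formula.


Formula: EOQ = sqrt(2 * D * S / H)
Numerator: 2 * 43371 * 107 = 9281394
2DS/H = 9281394 / 11.6 = 800120.2
EOQ = sqrt(800120.2) = 894.5 units

894.5 units


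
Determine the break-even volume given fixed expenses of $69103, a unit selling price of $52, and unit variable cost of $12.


Formula: BEQ = Fixed Costs / (Price - Variable Cost)
Contribution margin = $52 - $12 = $40/unit
BEQ = ceil($69103 / $40/unit) = ceil(1727.58) = 1728 units

1728 units


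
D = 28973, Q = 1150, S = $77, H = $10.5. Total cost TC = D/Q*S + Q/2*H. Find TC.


TC = 28973/1150 * 77 + 1150/2 * 10.5

$7977.43


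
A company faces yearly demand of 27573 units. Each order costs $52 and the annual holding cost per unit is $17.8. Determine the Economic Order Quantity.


Formula: EOQ = sqrt(2 * D * S / H)
Numerator: 2 * 27573 * 52 = 2867592
2DS/H = 2867592 / 17.8 = 161100.7
EOQ = sqrt(161100.7) = 401.4 units

401.4 units


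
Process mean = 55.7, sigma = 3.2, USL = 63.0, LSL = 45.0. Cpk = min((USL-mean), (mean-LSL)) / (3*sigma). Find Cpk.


Cpu = (63.0 - 55.7) / (3 * 3.2) = 0.76
Cpl = (55.7 - 45.0) / (3 * 3.2) = 1.11
Cpk = min(0.76, 1.11) = 0.76

0.76


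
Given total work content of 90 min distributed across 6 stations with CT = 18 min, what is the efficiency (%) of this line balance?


Formula: Efficiency = Sum of Task Times / (N_stations * CT) * 100
Total station capacity = 6 stations * 18 min = 108 min
Efficiency = 90 / 108 * 100 = 83.3%

83.3%


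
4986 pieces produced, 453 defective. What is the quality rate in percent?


Formula: Quality Rate = Good Pieces / Total Pieces * 100
Good pieces = 4986 - 453 = 4533
QR = 4533 / 4986 * 100 = 90.9%

90.9%


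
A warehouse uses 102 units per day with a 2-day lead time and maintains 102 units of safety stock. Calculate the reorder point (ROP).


Formula: ROP = (Daily Demand * Lead Time) + Safety Stock
Demand during lead time = 102 * 2 = 204 units
ROP = 204 + 102 = 306 units

306 units


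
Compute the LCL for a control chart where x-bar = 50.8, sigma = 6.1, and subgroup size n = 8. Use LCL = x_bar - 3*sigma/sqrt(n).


LCL = 50.8 - 3 * 6.1 / sqrt(8)

44.33


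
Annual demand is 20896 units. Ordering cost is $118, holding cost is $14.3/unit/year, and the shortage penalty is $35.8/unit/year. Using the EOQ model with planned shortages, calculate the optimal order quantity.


Formula: EOQ* = sqrt(2DS/H) * sqrt((H+P)/P)
Base EOQ = sqrt(2*20896*118/14.3) = 587.25 units
Correction = sqrt((14.3+35.8)/35.8) = 1.18298
EOQ* = 587.25 * 1.18298 = 694.7 units

694.7 units


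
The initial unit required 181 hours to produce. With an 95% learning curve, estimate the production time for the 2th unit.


Formula: T_n = T_1 * (learning_rate)^(log2(n)) where learning_rate = rate/100
Doublings = log2(2) = 1
T_n = 181 * 0.95^1
T_n = 181 * 0.95 = 172.0 hours

172.0 hours


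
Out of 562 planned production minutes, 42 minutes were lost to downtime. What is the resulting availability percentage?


Formula: Availability = (Planned Time - Downtime) / Planned Time * 100
Uptime = 562 - 42 = 520 min
Availability = 520 / 562 * 100 = 92.5%

92.5%


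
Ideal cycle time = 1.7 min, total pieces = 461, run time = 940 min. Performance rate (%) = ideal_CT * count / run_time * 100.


Formula: Performance = (Ideal CT * Total Count) / Run Time * 100
Ideal output time = 1.7 * 461 = 783.7 min
Performance = 783.7 / 940 * 100 = 83.4%

83.4%


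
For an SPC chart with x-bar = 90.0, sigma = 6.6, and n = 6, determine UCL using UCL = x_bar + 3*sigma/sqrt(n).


UCL = 90.0 + 3 * 6.6 / sqrt(6)

98.08


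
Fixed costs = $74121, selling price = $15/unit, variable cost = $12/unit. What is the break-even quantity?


Formula: BEQ = Fixed Costs / (Price - Variable Cost)
Contribution margin = $15 - $12 = $3/unit
BEQ = ceil($74121 / $3/unit) = ceil(24707.0) = 24707 units

24707 units


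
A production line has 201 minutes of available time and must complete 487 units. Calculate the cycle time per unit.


Formula: CT = Available Time / Number of Units
CT = 201 min / 487 units
CT = 0.41 min/unit

0.41 min/unit


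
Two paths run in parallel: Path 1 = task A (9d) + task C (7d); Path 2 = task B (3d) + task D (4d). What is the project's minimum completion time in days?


Path 1 = 9 + 7 = 16 days
Path 2 = 3 + 4 = 7 days
Duration = max(16, 7) = 16 days

16 days


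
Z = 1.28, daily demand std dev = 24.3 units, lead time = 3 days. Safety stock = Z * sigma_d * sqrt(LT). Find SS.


Formula: SS = z * sigma_d * sqrt(LT)
sqrt(LT) = sqrt(3) = 1.7321
SS = 1.28 * 24.3 * 1.7321
SS = 53.9 units

53.9 units


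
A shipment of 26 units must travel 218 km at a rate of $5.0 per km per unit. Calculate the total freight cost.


TC = dist * cost * units = 218 * 5.0 * 26 = $28340.00

$28340.00


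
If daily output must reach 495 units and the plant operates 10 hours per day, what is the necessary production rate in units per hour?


Formula: Production Rate = Daily Demand / Available Hours
Rate = 495 units/day / 10 hours/day
Rate = 49.5 units/hour

49.5 units/hour


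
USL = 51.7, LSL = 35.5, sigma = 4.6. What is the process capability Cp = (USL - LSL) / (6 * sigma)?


Cp = (51.7 - 35.5) / (6 * 4.6)

0.59


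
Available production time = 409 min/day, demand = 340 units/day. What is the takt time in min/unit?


Formula: Takt Time = Available Production Time / Customer Demand
Takt = 409 min/day / 340 units/day
Takt = 1.2 min/unit

1.2 min/unit


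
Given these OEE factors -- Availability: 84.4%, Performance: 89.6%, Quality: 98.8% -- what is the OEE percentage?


Formula: OEE = Availability * Performance * Quality / 10000
A * P = 84.4% * 89.6% / 100 = 75.62%
OEE = 75.62% * 98.8% / 100 = 74.7%

74.7%


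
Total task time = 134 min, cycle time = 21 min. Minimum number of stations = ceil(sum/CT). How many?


Formula: N_min = ceil(Sum of Task Times / Cycle Time)
N_min = ceil(134 min / 21 min) = ceil(6.381)
N_min = 7 stations

7


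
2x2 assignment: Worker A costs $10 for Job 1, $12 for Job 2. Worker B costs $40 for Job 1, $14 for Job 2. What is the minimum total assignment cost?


Option 1: A->1 + B->2 = $10 + $14 = $24
Option 2: A->2 + B->1 = $12 + $40 = $52
Min cost = min($24, $52) = $24

$24


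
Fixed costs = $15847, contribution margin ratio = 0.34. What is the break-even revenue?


Formula: BER = Fixed Costs / Contribution Margin Ratio
BER = $15847 / 0.34
BER = $46608.82 (to the nearest cent)

$46608.82


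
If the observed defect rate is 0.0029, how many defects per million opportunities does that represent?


DPMO = defect_rate * 1000000 = 0.0029 * 1000000

2900


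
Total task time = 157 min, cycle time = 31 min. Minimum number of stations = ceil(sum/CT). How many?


Formula: N_min = ceil(Sum of Task Times / Cycle Time)
N_min = ceil(157 min / 31 min) = ceil(5.0645)
N_min = 6 stations

6


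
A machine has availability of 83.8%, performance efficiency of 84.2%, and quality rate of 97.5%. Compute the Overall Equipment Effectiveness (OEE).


Formula: OEE = Availability * Performance * Quality / 10000
A * P = 83.8% * 84.2% / 100 = 70.56%
OEE = 70.56% * 97.5% / 100 = 68.8%

68.8%


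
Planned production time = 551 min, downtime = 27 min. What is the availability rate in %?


Formula: Availability = (Planned Time - Downtime) / Planned Time * 100
Uptime = 551 - 27 = 524 min
Availability = 524 / 551 * 100 = 95.1%

95.1%


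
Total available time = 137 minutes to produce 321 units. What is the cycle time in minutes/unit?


Formula: CT = Available Time / Number of Units
CT = 137 min / 321 units
CT = 0.43 min/unit

0.43 min/unit


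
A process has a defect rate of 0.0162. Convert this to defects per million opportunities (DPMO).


DPMO = defect_rate * 1000000 = 0.0162 * 1000000

16200


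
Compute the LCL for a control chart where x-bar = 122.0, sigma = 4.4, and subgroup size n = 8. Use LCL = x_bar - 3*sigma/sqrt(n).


LCL = 122.0 - 3 * 4.4 / sqrt(8)

117.33


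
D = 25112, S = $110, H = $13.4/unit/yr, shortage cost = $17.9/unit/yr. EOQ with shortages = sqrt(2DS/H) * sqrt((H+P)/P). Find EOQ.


Formula: EOQ* = sqrt(2DS/H) * sqrt((H+P)/P)
Base EOQ = sqrt(2*25112*110/13.4) = 642.1 units
Correction = sqrt((13.4+17.9)/17.9) = 1.32235
EOQ* = 642.1 * 1.32235 = 849.1 units

849.1 units


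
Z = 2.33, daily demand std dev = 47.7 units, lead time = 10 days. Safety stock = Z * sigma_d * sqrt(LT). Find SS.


Formula: SS = z * sigma_d * sqrt(LT)
sqrt(LT) = sqrt(10) = 3.1623
SS = 2.33 * 47.7 * 3.1623
SS = 351.5 units

351.5 units


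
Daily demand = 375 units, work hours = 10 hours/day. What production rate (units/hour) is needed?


Formula: Production Rate = Daily Demand / Available Hours
Rate = 375 units/day / 10 hours/day
Rate = 37.5 units/hour

37.5 units/hour


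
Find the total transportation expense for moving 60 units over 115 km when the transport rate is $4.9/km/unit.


TC = dist * cost * units = 115 * 4.9 * 60 = $33810.00

$33810.00


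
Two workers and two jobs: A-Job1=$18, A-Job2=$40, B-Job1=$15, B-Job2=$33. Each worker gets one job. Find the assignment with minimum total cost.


Option 1: A->1 + B->2 = $18 + $33 = $51
Option 2: A->2 + B->1 = $40 + $15 = $55
Min cost = min($51, $55) = $51

$51


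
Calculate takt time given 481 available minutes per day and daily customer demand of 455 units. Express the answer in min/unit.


Formula: Takt Time = Available Production Time / Customer Demand
Takt = 481 min/day / 455 units/day
Takt = 1.06 min/unit

1.06 min/unit


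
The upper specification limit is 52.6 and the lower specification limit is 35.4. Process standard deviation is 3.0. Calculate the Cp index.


Cp = (52.6 - 35.4) / (6 * 3.0)

0.96


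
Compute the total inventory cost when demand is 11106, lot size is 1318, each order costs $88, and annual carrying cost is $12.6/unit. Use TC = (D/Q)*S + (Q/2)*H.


TC = 11106/1318 * 88 + 1318/2 * 12.6

$9044.92


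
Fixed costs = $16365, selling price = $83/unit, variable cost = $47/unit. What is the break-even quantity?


Formula: BEQ = Fixed Costs / (Price - Variable Cost)
Contribution margin = $83 - $47 = $36/unit
BEQ = ceil($16365 / $36/unit) = ceil(454.58) = 455 units

455 units


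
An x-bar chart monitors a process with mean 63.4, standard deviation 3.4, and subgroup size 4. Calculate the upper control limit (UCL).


UCL = 63.4 + 3 * 3.4 / sqrt(4)

68.5


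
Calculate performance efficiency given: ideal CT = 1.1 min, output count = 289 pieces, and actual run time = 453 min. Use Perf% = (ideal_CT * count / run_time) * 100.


Formula: Performance = (Ideal CT * Total Count) / Run Time * 100
Ideal output time = 1.1 * 289 = 317.9 min
Performance = 317.9 / 453 * 100 = 70.2%

70.2%


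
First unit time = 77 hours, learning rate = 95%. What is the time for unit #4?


Formula: T_n = T_1 * (learning_rate)^(log2(n)) where learning_rate = rate/100
Doublings = log2(4) = 2
T_n = 77 * 0.95^2
T_n = 77 * 0.9025 = 69.5 hours

69.5 hours


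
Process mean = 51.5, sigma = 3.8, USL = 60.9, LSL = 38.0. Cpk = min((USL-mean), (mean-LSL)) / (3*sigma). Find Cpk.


Cpu = (60.9 - 51.5) / (3 * 3.8) = 0.82
Cpl = (51.5 - 38.0) / (3 * 3.8) = 1.18
Cpk = min(0.82, 1.18) = 0.82

0.82


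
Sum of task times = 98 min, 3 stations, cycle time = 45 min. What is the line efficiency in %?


Formula: Efficiency = Sum of Task Times / (N_stations * CT) * 100
Total station capacity = 3 stations * 45 min = 135 min
Efficiency = 98 / 135 * 100 = 72.6%

72.6%


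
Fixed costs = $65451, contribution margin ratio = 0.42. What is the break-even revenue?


Formula: BER = Fixed Costs / Contribution Margin Ratio
BER = $65451 / 0.42
BER = $155835.71 (to the nearest cent)

$155835.71


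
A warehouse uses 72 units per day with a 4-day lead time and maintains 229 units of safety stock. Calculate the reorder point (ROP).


Formula: ROP = (Daily Demand * Lead Time) + Safety Stock
Demand during lead time = 72 * 4 = 288 units
ROP = 288 + 229 = 517 units

517 units


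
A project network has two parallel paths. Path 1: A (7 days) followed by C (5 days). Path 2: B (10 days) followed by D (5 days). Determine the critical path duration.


Path 1 = 7 + 5 = 12 days
Path 2 = 10 + 5 = 15 days
Duration = max(12, 15) = 15 days

15 days


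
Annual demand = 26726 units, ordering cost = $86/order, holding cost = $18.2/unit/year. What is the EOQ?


Formula: EOQ = sqrt(2 * D * S / H)
Numerator: 2 * 26726 * 86 = 4596872
2DS/H = 4596872 / 18.2 = 252575.4
EOQ = sqrt(252575.4) = 502.6 units

502.6 units


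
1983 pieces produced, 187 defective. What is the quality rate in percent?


Formula: Quality Rate = Good Pieces / Total Pieces * 100
Good pieces = 1983 - 187 = 1796
QR = 1796 / 1983 * 100 = 90.6%

90.6%


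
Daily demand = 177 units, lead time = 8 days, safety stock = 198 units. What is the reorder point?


Formula: ROP = (Daily Demand * Lead Time) + Safety Stock
Demand during lead time = 177 * 8 = 1416 units
ROP = 1416 + 198 = 1614 units

1614 units


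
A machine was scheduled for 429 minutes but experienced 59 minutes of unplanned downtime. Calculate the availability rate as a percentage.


Formula: Availability = (Planned Time - Downtime) / Planned Time * 100
Uptime = 429 - 59 = 370 min
Availability = 370 / 429 * 100 = 86.2%

86.2%


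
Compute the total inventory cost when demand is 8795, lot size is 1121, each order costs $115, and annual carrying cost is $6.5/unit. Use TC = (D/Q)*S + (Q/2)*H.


TC = 8795/1121 * 115 + 1121/2 * 6.5

$4545.50


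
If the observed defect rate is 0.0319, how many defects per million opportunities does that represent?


DPMO = defect_rate * 1000000 = 0.0319 * 1000000

31900


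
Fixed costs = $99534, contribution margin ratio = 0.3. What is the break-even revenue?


Formula: BER = Fixed Costs / Contribution Margin Ratio
BER = $99534 / 0.3
BER = $331780.00 (to the nearest cent)

$331780.00


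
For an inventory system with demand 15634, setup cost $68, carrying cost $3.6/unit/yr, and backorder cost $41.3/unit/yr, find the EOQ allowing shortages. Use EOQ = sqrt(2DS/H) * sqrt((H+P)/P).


Formula: EOQ* = sqrt(2DS/H) * sqrt((H+P)/P)
Base EOQ = sqrt(2*15634*68/3.6) = 768.52 units
Correction = sqrt((3.6+41.3)/41.3) = 1.04267
EOQ* = 768.52 * 1.04267 = 801.3 units

801.3 units


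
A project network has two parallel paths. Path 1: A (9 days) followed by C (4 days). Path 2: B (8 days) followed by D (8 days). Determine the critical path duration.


Path 1 = 9 + 4 = 13 days
Path 2 = 8 + 8 = 16 days
Duration = max(13, 16) = 16 days

16 days


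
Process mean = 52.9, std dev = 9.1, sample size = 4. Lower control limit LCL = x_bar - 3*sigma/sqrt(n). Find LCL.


LCL = 52.9 - 3 * 9.1 / sqrt(4)

39.25


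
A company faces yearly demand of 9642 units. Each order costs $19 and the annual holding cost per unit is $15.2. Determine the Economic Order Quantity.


Formula: EOQ = sqrt(2 * D * S / H)
Numerator: 2 * 9642 * 19 = 366396
2DS/H = 366396 / 15.2 = 24105.0
EOQ = sqrt(24105.0) = 155.3 units

155.3 units


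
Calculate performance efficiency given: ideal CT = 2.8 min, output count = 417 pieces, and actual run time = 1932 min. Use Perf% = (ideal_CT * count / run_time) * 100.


Formula: Performance = (Ideal CT * Total Count) / Run Time * 100
Ideal output time = 2.8 * 417 = 1167.6 min
Performance = 1167.6 / 1932 * 100 = 60.4%

60.4%


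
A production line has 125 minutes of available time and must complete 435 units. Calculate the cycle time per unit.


Formula: CT = Available Time / Number of Units
CT = 125 min / 435 units
CT = 0.29 min/unit

0.29 min/unit


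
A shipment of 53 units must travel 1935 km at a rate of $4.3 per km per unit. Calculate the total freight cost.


TC = dist * cost * units = 1935 * 4.3 * 53 = $440986.50

$440986.50


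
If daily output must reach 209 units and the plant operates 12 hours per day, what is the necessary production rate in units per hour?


Formula: Production Rate = Daily Demand / Available Hours
Rate = 209 units/day / 12 hours/day
Rate = 17.4 units/hour

17.4 units/hour


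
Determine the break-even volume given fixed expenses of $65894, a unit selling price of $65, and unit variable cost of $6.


Formula: BEQ = Fixed Costs / (Price - Variable Cost)
Contribution margin = $65 - $6 = $59/unit
BEQ = ceil($65894 / $59/unit) = ceil(1116.85) = 1117 units

1117 units


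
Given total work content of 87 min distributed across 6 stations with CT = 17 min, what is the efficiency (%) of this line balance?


Formula: Efficiency = Sum of Task Times / (N_stations * CT) * 100
Total station capacity = 6 stations * 17 min = 102 min
Efficiency = 87 / 102 * 100 = 85.3%

85.3%


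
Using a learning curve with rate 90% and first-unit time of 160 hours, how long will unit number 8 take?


Formula: T_n = T_1 * (learning_rate)^(log2(n)) where learning_rate = rate/100
Doublings = log2(8) = 3
T_n = 160 * 0.9^3
T_n = 160 * 0.729 = 116.6 hours

116.6 hours


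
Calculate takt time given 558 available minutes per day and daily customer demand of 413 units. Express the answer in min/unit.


Formula: Takt Time = Available Production Time / Customer Demand
Takt = 558 min/day / 413 units/day
Takt = 1.35 min/unit

1.35 min/unit


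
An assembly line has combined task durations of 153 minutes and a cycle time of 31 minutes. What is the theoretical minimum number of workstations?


Formula: N_min = ceil(Sum of Task Times / Cycle Time)
N_min = ceil(153 min / 31 min) = ceil(4.9355)
N_min = 5 stations

5


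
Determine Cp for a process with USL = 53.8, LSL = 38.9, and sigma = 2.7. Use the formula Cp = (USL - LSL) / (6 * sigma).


Cp = (53.8 - 38.9) / (6 * 2.7)

0.92


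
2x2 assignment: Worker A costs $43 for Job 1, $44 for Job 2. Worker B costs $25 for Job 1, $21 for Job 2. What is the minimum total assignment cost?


Option 1: A->1 + B->2 = $43 + $21 = $64
Option 2: A->2 + B->1 = $44 + $25 = $69
Min cost = min($64, $69) = $64

$64


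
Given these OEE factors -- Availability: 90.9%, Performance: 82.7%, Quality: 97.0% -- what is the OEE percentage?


Formula: OEE = Availability * Performance * Quality / 10000
A * P = 90.9% * 82.7% / 100 = 75.17%
OEE = 75.17% * 97.0% / 100 = 72.9%

72.9%


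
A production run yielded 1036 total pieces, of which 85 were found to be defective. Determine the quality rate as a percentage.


Formula: Quality Rate = Good Pieces / Total Pieces * 100
Good pieces = 1036 - 85 = 951
QR = 951 / 1036 * 100 = 91.8%

91.8%


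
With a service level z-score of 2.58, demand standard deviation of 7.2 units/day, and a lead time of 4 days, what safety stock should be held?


Formula: SS = z * sigma_d * sqrt(LT)
sqrt(LT) = sqrt(4) = 2.0
SS = 2.58 * 7.2 * 2.0
SS = 37.2 units

37.2 units


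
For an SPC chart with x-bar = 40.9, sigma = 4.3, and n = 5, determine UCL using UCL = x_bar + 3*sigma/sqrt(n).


UCL = 40.9 + 3 * 4.3 / sqrt(5)

46.67


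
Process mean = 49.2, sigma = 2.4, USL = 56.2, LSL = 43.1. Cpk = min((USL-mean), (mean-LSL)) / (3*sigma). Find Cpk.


Cpu = (56.2 - 49.2) / (3 * 2.4) = 0.97
Cpl = (49.2 - 43.1) / (3 * 2.4) = 0.85
Cpk = min(0.97, 0.85) = 0.85

0.85


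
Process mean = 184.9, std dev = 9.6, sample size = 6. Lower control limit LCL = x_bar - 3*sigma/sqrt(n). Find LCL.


LCL = 184.9 - 3 * 9.6 / sqrt(6)

173.14


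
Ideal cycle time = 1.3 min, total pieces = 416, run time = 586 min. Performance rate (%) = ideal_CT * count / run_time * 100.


Formula: Performance = (Ideal CT * Total Count) / Run Time * 100
Ideal output time = 1.3 * 416 = 540.8 min
Performance = 540.8 / 586 * 100 = 92.3%

92.3%


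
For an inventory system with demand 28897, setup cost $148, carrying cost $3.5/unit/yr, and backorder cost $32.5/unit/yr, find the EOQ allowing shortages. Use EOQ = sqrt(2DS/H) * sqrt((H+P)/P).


Formula: EOQ* = sqrt(2DS/H) * sqrt((H+P)/P)
Base EOQ = sqrt(2*28897*148/3.5) = 1563.29 units
Correction = sqrt((3.5+32.5)/32.5) = 1.05247
EOQ* = 1563.29 * 1.05247 = 1645.3 units

1645.3 units


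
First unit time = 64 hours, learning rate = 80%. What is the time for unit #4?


Formula: T_n = T_1 * (learning_rate)^(log2(n)) where learning_rate = rate/100
Doublings = log2(4) = 2
T_n = 64 * 0.8^2
T_n = 64 * 0.64 = 41.0 hours

41.0 hours


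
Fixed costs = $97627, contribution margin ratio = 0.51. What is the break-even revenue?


Formula: BER = Fixed Costs / Contribution Margin Ratio
BER = $97627 / 0.51
BER = $191425.49 (to the nearest cent)

$191425.49


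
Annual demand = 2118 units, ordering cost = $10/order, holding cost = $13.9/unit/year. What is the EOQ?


Formula: EOQ = sqrt(2 * D * S / H)
Numerator: 2 * 2118 * 10 = 42360
2DS/H = 42360 / 13.9 = 3047.5
EOQ = sqrt(3047.5) = 55.2 units

55.2 units


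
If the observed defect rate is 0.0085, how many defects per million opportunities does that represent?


DPMO = defect_rate * 1000000 = 0.0085 * 1000000

8500


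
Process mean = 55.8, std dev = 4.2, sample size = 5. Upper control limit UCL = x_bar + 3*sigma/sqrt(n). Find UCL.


UCL = 55.8 + 3 * 4.2 / sqrt(5)

61.43


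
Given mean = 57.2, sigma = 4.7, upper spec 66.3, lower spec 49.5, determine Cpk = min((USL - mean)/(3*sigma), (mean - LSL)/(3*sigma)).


Cpu = (66.3 - 57.2) / (3 * 4.7) = 0.65
Cpl = (57.2 - 49.5) / (3 * 4.7) = 0.55
Cpk = min(0.65, 0.55) = 0.55

0.55


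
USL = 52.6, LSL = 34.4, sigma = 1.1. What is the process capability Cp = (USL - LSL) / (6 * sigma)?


Cp = (52.6 - 34.4) / (6 * 1.1)

2.76


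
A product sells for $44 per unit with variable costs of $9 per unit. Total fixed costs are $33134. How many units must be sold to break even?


Formula: BEQ = Fixed Costs / (Price - Variable Cost)
Contribution margin = $44 - $9 = $35/unit
BEQ = ceil($33134 / $35/unit) = ceil(946.69) = 947 units

947 units


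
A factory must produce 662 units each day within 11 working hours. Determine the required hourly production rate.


Formula: Production Rate = Daily Demand / Available Hours
Rate = 662 units/day / 11 hours/day
Rate = 60.2 units/hour

60.2 units/hour


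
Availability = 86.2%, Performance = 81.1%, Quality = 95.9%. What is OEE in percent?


Formula: OEE = Availability * Performance * Quality / 10000
A * P = 86.2% * 81.1% / 100 = 69.91%
OEE = 69.91% * 95.9% / 100 = 67.0%

67.0%


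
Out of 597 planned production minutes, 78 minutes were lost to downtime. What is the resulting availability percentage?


Formula: Availability = (Planned Time - Downtime) / Planned Time * 100
Uptime = 597 - 78 = 519 min
Availability = 519 / 597 * 100 = 86.9%

86.9%
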